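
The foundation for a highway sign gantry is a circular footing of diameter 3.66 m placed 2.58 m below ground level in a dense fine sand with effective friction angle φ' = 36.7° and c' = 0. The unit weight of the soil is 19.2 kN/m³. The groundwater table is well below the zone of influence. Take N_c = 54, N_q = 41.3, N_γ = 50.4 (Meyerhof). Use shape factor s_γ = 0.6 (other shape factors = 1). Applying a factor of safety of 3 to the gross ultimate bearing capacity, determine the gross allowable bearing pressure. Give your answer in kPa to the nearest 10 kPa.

q_all ≈ 1040 kPa

Effective surcharge at the founding depth q = γ·D_f = 19.2 × 2.58 = 49.536 kPa.
q_ult = q·N_q + 0.5·γ·B·N_γ·s_γ
     = 49.536 × 41.3 + 0.5 × 19.2 × 3.66 × 50.4 × 0.6
     = 2045.8 + 1062.5 = 3108.3 kPa.
q_all = q_ult / FS = 3108.3 / 3 = 1036.1 kPa.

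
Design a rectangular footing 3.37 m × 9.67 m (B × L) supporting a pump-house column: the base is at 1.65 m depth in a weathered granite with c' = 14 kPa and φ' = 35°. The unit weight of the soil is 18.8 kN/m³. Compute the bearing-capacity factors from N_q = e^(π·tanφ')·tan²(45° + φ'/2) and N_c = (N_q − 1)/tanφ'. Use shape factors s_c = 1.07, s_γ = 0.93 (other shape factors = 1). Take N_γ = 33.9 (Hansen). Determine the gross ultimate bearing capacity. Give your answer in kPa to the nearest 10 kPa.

q_ult ≈ 2720 kPa

tan35° = 0.7002, so N_q = e^(π×0.7002)·tan²(62.5°) = 9.023 × 3.69 = 33.3.
N_c = (33.3 − 1)/tan35° = 46.12.
Overburden at base level: q = 18.8 × 1.65 = 31.02 kPa.
Cohesion term c·N_c·s_c = 14 × 46.124 × 1.07 = 690.93 kPa; surcharge term q·N_q = 31.02 × 33.296 = 1032.8 kPa; self-weight term 0.5·γ·B·N_γ·s_γ = 0.5 × 18.8 × 3.37 × 33.9 × 0.93 = 998.71 kPa.
q_ult = 690.93 + 1032.8 + 998.71 = 2722.5 kPa.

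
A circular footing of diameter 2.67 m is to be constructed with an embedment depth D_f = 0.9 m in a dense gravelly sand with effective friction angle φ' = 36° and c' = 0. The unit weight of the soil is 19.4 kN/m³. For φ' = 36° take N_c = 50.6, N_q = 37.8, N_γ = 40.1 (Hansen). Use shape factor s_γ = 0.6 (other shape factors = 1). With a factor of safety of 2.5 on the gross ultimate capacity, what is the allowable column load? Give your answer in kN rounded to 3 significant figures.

q = γ·D_f = 19.4 × 0.9 = 17.46 kPa.
q·N_q = 17.46 × 37.8 = 659.99 kPa
0.5·γ·B·N_γ·s_γ = 0.5 × 19.4 × 2.67 × 40.1 × 0.6 = 623.13 kPa
q_ult = 659.99 + 623.13 = 1283.1 kPa.
Gross allowable pressure q_all = 1283.1 / 2.5 = 513.25 kPa.
Footing area = 5.599 m², so allowable column load = 513.25 × 5.599 = 2873.7 kN.

P_all ≈ 2870 kN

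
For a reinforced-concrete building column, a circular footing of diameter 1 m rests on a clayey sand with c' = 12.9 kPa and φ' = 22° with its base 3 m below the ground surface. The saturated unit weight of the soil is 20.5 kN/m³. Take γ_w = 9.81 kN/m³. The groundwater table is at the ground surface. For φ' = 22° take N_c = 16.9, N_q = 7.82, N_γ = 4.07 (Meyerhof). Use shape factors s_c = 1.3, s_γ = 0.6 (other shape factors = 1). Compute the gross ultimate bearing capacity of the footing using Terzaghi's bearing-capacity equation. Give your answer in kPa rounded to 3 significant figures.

With the water table at the surface the whole profile is submerged: γ' = 20.5 − 9.81 = 10.69 kN/m³, so q = γ'·D_f = 32.07 kPa; the same γ' applies in the ½γBN_γ term.
q_ult = c·N_c·s_c + q·N_q + 0.5·γ·B·N_γ·s_γ
     = 12.9 × 16.9 × 1.3 + 32.07 × 7.82 + 0.5 × 10.69 × 1 × 4.07 × 0.6
     = 283.41 + 250.79 + 13.052 = 547.25 kPa.

q_ult ≈ 547 kPa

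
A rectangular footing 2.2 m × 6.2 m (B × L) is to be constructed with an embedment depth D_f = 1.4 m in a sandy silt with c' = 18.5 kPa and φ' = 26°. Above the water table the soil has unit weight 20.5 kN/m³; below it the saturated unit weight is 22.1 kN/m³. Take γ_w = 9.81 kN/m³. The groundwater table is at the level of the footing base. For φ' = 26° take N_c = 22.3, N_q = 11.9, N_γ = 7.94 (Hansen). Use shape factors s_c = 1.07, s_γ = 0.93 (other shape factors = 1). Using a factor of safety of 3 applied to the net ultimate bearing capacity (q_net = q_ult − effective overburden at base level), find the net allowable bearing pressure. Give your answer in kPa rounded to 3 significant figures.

q_all(net) ≈ 285 kPa

q = γ·D_f = 20.5 × 1.4 = 28.7 kPa.
For the ½γBN_γ term take γ' = 22.1 − 9.81 = 12.29 kN/m³ (soil below base is submerged).
c·N_c·s_c = 18.5 × 22.3 × 1.07 = 441.43 kPa
q·N_q = 28.7 × 11.9 = 341.53 kPa
0.5·γ·B·N_γ·s_γ = 0.5 × 12.29 × 2.2 × 7.94 × 0.93 = 99.827 kPa
q_ult = 441.43 + 341.53 + 99.827 = 882.79 kPa.
Net ultimate: q_net = 882.79 − 28.7 = 854.09 kPa.
q_all(net) = 854.09 / 3 = 284.7 kPa.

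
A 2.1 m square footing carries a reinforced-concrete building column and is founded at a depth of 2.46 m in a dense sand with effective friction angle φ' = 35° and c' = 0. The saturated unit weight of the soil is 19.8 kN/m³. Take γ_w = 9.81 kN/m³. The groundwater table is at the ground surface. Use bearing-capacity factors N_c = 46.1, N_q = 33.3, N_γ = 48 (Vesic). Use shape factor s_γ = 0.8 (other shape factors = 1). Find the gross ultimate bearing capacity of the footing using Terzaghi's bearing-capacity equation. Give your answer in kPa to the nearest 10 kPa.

With the water table at the surface the whole profile is submerged: γ' = 19.8 − 9.81 = 9.99 kN/m³, so q = γ'·D_f = 24.575 kPa; the same γ' applies in the ½γBN_γ term.
q_ult = q·N_q + 0.5·γ·B·N_γ·s_γ
     = 24.575 × 33.3 + 0.5 × 9.99 × 2.1 × 48 × 0.8
     = 818.36 + 402.8 = 1221.2 kPa.

q_ult ≈ 1220 kPa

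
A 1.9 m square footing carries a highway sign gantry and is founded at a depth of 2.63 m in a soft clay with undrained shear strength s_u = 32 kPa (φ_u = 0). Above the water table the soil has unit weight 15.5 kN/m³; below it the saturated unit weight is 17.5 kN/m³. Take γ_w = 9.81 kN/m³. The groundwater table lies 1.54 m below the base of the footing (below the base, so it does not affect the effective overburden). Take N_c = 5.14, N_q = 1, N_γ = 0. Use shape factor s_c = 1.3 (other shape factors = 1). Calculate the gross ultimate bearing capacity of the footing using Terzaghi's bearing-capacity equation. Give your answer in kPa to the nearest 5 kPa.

q = γ·D_f = 15.5 × 2.63 = 40.765 kPa.
c·N_c·s_c = 32 × 5.14 × 1.3 = 213.82 kPa
q·N_q = 40.765 × 1 = 40.765 kPa
q_ult = 213.82 + 40.765 = 254.59 kPa.

q_ult ≈ 255 kPa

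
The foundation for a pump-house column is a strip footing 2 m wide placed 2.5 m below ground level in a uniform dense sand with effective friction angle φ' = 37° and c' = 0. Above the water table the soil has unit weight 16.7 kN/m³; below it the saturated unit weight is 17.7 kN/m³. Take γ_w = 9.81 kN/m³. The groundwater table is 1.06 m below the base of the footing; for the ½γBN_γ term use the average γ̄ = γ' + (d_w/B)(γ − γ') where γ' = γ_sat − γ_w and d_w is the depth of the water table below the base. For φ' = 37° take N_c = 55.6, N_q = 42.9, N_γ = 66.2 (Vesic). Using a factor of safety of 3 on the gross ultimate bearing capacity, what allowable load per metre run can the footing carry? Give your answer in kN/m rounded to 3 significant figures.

q = γ·D_f = 16.7 × 2.5 = 41.75 kPa.
γ' = 7.89 kN/m³; averaging over the depth B below the base, γ̄ = γ' + (d_w/B)(γ − γ') = 12.559 kN/m³.
q·N_q = 41.75 × 42.9 = 1791.1 kPa
0.5·γ·B·N_γ = 0.5 × 12.559 × 2 × 66.2 = 831.43 kPa
q_ult = 1791.1 + 831.43 = 2622.5 kPa.
Gross allowable pressure q_all = 2622.5 / 3 = 874.17 kPa.
Allowable wall load = q_all × B = 874.17 × 2 = 1748.3 kN per metre run.

≈ 1750 kN/m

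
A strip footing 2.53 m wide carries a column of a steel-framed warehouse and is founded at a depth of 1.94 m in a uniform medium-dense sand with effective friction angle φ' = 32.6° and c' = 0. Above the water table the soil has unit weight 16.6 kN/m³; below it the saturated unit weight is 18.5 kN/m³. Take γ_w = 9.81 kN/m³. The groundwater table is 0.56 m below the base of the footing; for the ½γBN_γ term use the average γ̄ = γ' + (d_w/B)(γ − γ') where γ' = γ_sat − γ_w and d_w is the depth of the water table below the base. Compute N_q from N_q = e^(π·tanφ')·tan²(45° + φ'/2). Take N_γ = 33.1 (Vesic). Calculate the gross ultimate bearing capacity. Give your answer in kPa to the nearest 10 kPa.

tan32.6° = 0.6395, so N_q = e^(π×0.6395)·tan²(61.3°) = 7.457 × 3.336 = 24.88.
q = γ·D_f = 16.6 × 1.94 = 32.204 kPa.
γ' = 8.69 kN/m³; averaging over the depth B below the base, γ̄ = γ' + (d_w/B)(γ − γ') = 10.441 kN/m³.
q·N_q = 32.204 × 24.878 = 801.17 kPa
0.5·γ·B·N_γ = 0.5 × 10.441 × 2.53 × 33.1 = 437.17 kPa
q_ult = 801.17 + 437.17 = 1238.3 kPa.

q_ult ≈ 1240 kPa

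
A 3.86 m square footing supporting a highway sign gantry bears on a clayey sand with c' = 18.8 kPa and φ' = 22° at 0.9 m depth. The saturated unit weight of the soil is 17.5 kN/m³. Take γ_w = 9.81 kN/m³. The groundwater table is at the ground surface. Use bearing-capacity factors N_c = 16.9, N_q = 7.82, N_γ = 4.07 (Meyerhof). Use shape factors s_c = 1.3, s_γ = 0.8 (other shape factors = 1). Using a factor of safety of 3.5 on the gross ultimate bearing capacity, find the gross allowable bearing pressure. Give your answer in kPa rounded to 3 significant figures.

q_all ≈ 147 kPa

Water table at ground surface, so effective unit weight γ' = 17.5 − 9.81 = 7.69 kN/m³ is used throughout; overburden q = 7.69 × 0.9 = 6.921 kPa; the same γ' applies in the ½γBN_γ term.
Cohesion term c·N_c·s_c = 18.8 × 16.9 × 1.3 = 413.04 kPa; surcharge term q·N_q = 6.921 × 7.82 = 54.122 kPa; self-weight term 0.5·γ·B·N_γ·s_γ = 0.5 × 7.69 × 3.86 × 4.07 × 0.8 = 48.325 kPa.
q_ult = 413.04 + 54.122 + 48.325 = 515.48 kPa.
q_all = 515.48 / 3.5 = 147.28 kPa.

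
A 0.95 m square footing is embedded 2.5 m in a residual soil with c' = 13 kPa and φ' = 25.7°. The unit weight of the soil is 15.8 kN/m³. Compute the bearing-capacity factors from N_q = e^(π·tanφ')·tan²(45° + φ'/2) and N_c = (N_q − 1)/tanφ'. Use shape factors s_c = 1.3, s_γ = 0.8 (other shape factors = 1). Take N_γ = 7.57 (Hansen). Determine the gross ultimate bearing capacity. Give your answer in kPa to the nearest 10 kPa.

tan25.7° = 0.4813, so N_q = e^(π×0.4813)·tan²(57.85°) = 4.536 × 2.531 = 11.48.
N_c = (11.48 − 1)/tan25.7° = 21.78.
q = γ·D_f = 15.8 × 2.5 = 39.5 kPa.
c·N_c·s_c = 13 × 21.779 × 1.3 = 368.06 kPa
q·N_q = 39.5 × 11.481 = 453.52 kPa
0.5·γ·B·N_γ·s_γ = 0.5 × 15.8 × 0.95 × 7.57 × 0.8 = 45.45 kPa
q_ult = 368.06 + 453.52 + 45.45 = 867.03 kPa.

q_ult ≈ 870 kPa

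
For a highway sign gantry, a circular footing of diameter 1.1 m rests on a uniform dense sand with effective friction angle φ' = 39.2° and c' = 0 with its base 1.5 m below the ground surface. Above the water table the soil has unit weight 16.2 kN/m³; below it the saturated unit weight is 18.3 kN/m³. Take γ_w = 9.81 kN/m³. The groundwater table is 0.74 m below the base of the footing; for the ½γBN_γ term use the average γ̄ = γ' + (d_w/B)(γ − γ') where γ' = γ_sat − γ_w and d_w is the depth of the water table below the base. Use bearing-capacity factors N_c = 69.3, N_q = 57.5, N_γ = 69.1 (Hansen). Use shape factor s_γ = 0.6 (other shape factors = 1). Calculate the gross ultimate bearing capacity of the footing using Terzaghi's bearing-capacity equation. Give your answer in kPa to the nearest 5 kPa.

Overburden at base level: q = 16.2 × 1.5 = 24.3 kPa.
The water table is 0.74 m below the base (< B = 1.1 m), so the ½γBN_γ term uses γ̄ = γ' + (d_w/B)(γ − γ') = 8.49 + (0.74/1.1)(16.2 − 8.49) = 13.677 kN/m³.
Surcharge term q·N_q = 24.3 × 57.5 = 1397.2 kPa; self-weight term 0.5·γ·B·N_γ·s_γ = 0.5 × 13.677 × 1.1 × 69.1 × 0.6 = 311.87 kPa.
q_ult = 1397.2 + 311.87 = 1709.1 kPa.

q_ult ≈ 1710 kPa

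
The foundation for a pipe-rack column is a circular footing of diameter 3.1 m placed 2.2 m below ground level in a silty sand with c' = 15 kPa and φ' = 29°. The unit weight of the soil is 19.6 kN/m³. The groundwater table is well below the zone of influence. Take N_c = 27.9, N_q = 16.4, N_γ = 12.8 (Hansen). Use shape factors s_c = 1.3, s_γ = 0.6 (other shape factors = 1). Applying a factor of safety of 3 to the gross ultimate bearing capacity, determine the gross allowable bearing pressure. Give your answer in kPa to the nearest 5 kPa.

q_all ≈ 495 kPa

Overburden at base level: q = 19.6 × 2.2 = 43.12 kPa.
Cohesion term c·N_c·s_c = 15 × 27.9 × 1.3 = 544.05 kPa; surcharge term q·N_q = 43.12 × 16.4 = 707.17 kPa; self-weight term 0.5·γ·B·N_γ·s_γ = 0.5 × 19.6 × 3.1 × 12.8 × 0.6 = 233.32 kPa.
q_ult = 544.05 + 707.17 + 233.32 = 1484.5 kPa.
q_all = q_ult / FS = 1484.5 / 3 = 494.85 kPa.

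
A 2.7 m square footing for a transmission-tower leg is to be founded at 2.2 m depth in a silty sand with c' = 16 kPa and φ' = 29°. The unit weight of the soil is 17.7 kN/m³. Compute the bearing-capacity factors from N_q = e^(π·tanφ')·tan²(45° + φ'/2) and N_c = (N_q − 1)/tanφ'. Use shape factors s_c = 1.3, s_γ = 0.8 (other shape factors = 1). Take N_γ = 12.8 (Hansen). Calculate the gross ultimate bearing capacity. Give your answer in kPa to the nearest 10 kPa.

tan29° = 0.5543, so N_q = e^(π×0.5543)·tan²(59.5°) = 5.705 × 2.882 = 16.44.
N_c = (16.44 − 1)/tan29° = 27.86.
Effective surcharge at the founding depth q = γ·D_f = 17.7 × 2.2 = 38.94 kPa.
q_ult = c·N_c·s_c + q·N_q + 0.5·γ·B·N_γ·s_γ
     = 16 × 27.86 × 1.3 + 38.94 × 16.443 + 0.5 × 17.7 × 2.7 × 12.8 × 0.8
     = 579.5 + 640.3 + 244.68 = 1464.5 kPa.

q_ult ≈ 1460 kPa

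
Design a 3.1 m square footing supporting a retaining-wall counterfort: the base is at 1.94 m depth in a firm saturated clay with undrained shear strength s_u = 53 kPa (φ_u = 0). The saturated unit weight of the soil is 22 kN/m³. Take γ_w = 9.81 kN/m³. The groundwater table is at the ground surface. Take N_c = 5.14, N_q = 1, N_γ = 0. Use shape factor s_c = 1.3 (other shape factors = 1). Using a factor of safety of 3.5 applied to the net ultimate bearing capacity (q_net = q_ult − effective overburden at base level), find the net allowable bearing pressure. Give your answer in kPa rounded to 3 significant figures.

q_all(net) ≈ 101 kPa

Water table at ground surface, so effective unit weight γ' = 22 − 9.81 = 12.19 kN/m³ is used throughout; overburden q = 12.19 × 1.94 = 23.649 kPa.
Cohesion term c·N_c·s_c = 53 × 5.14 × 1.3 = 354.15 kPa; surcharge term q·N_q = 23.649 × 1 = 23.649 kPa.
q_ult = 354.15 + 23.649 = 377.79 kPa.
Net ultimate: q_net = 377.79 − 23.649 = 354.15 kPa.
q_all(net) = 354.15 / 3.5 = 101.18 kPa.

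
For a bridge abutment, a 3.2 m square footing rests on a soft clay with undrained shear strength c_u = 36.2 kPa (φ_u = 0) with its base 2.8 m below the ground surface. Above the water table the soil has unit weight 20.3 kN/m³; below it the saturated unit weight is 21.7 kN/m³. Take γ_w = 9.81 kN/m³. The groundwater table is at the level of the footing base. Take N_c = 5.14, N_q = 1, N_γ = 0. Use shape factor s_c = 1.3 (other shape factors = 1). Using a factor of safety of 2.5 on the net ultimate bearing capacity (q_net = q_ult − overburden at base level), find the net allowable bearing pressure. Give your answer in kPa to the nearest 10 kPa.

q_all(net) ≈ 100 kPa

q = γ·D_f = 20.3 × 2.8 = 56.84 kPa.
c·N_c·s_c = 36.2 × 5.14 × 1.3 = 241.89 kPa
q·N_q = 56.84 × 1 = 56.84 kPa
q_ult = 241.89 + 56.84 = 298.73 kPa.
q_net = 298.73 − 56.84 = 241.89 kPa.
q_all(net) = 241.89 / 2.5 = 96.755 kPa.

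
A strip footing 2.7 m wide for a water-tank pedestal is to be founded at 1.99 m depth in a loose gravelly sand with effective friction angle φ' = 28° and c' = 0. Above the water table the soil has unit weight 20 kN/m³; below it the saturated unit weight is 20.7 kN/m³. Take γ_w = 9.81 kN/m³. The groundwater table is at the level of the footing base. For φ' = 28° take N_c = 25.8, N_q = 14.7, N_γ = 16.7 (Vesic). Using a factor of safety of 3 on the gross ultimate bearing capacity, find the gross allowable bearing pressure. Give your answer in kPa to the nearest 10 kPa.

q = γ·D_f = 20 × 1.99 = 39.8 kPa.
For the ½γBN_γ term take γ' = 20.7 − 9.81 = 10.89 kN/m³ (soil below base is submerged).
q·N_q = 39.8 × 14.7 = 585.06 kPa
0.5·γ·B·N_γ = 0.5 × 10.89 × 2.7 × 16.7 = 245.52 kPa
q_ult = 585.06 + 245.52 = 830.58 kPa.
q_all = 830.58 / 3 = 276.86 kPa.

q_all ≈ 280 kPa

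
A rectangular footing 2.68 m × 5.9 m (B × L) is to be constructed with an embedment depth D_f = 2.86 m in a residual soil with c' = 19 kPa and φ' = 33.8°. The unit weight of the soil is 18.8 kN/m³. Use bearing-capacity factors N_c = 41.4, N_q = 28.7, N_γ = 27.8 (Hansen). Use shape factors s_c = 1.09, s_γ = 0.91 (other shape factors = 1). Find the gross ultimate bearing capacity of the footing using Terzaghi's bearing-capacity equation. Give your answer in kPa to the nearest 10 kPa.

q_ult ≈ 3040 kPa

q = γ·D_f = 18.8 × 2.86 = 53.768 kPa.
c·N_c·s_c = 19 × 41.4 × 1.09 = 857.39 kPa
q·N_q = 53.768 × 28.7 = 1543.1 kPa
0.5·γ·B·N_γ·s_γ = 0.5 × 18.8 × 2.68 × 27.8 × 0.91 = 637.31 kPa
q_ult = 857.39 + 1543.1 + 637.31 = 3037.8 kPa.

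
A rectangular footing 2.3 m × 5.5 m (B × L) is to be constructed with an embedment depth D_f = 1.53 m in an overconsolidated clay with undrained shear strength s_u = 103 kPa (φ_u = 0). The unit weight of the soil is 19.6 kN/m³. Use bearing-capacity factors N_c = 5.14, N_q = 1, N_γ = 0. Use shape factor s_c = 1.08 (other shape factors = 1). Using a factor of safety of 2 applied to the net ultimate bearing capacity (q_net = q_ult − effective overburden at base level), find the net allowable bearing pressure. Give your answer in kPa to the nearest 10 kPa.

q_all(net) ≈ 290 kPa

Effective surcharge at the founding depth q = γ·D_f = 19.6 × 1.53 = 29.988 kPa.
q_ult = c·N_c·s_c + q·N_q
     = 103 × 5.14 × 1.08 + 29.988 × 1
     = 571.77 + 29.988 = 601.76 kPa.
Net ultimate: q_net = 601.76 − 29.988 = 571.77 kPa.
q_all(net) = 571.77 / 2 = 285.89 kPa.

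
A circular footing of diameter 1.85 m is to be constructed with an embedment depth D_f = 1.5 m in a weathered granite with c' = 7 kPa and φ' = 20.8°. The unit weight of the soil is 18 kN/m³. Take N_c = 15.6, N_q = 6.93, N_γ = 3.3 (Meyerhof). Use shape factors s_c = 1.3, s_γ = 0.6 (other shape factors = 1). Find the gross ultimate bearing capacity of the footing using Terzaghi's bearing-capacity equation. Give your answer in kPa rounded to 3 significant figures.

q_ult ≈ 362 kPa

Effective surcharge at the founding depth q = γ·D_f = 18 × 1.5 = 27 kPa.
q_ult = c·N_c·s_c + q·N_q + 0.5·γ·B·N_γ·s_γ
     = 7 × 15.6 × 1.3 + 27 × 6.93 + 0.5 × 18 × 1.85 × 3.3 × 0.6
     = 141.96 + 187.11 + 32.967 = 362.04 kPa.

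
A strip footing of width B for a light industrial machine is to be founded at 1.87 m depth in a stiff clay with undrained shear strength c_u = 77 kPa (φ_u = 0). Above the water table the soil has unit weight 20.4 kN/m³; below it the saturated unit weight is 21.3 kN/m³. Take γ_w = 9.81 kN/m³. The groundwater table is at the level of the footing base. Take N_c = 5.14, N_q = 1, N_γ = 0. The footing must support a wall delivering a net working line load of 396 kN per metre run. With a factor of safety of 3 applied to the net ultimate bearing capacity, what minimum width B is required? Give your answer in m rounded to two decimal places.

Effective surcharge at the founding depth q = γ·D_f = 20.4 × 1.87 = 38.148 kPa.
q_ult = c·N_c + q·N_q
     = 77 × 5.14 + 38.148 × 1
     = 395.78 + 38.148 = 433.93 kPa.
For φ = 0 the ½γBN_γ term vanishes, so q_ult is independent of B. q_net = 433.93 − 38.148 = 395.78 kPa; q_all(net) = 395.78/3 = 131.93 kPa.
Required width B = w / q_all(net) = 396 / 131.93 = 3.002 m.

B = 3.00 m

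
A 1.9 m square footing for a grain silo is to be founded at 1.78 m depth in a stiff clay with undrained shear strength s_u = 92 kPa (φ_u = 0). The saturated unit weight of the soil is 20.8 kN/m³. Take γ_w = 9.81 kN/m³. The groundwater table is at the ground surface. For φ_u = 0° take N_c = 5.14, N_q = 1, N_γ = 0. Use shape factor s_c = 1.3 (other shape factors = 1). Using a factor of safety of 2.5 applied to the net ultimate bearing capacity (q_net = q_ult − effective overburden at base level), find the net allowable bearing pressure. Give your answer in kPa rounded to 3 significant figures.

γ' = 20.8 − 9.81 = 10.99 kN/m³ (submerged throughout). q = 10.99 × 1.78 = 19.562 kPa.
c·N_c·s_c = 92 × 5.14 × 1.3 = 614.74 kPa
q·N_q = 19.562 × 1 = 19.562 kPa
q_ult = 614.74 + 19.562 = 634.31 kPa.
Net ultimate: q_net = 634.31 − 19.562 = 614.74 kPa.
q_all(net) = 614.74 / 2.5 = 245.9 kPa.

q_all(net) ≈ 246 kPa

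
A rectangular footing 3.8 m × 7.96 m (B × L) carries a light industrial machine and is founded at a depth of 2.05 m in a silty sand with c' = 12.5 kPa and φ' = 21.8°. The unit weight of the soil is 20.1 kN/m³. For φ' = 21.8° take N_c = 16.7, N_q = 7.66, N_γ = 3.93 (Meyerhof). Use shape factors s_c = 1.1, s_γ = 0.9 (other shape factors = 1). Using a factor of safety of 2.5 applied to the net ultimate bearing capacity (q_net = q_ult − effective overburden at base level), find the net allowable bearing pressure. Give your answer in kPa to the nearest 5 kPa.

q_all(net) ≈ 255 kPa

Overburden at base level: q = 20.1 × 2.05 = 41.205 kPa.
Cohesion term c·N_c·s_c = 12.5 × 16.7 × 1.1 = 229.63 kPa; surcharge term q·N_q = 41.205 × 7.66 = 315.63 kPa; self-weight term 0.5·γ·B·N_γ·s_γ = 0.5 × 20.1 × 3.8 × 3.93 × 0.9 = 135.08 kPa.
q_ult = 229.63 + 315.63 + 135.08 = 680.33 kPa.
Net ultimate: q_net = 680.33 − 41.205 = 639.13 kPa.
q_all(net) = 639.13 / 2.5 = 255.65 kPa.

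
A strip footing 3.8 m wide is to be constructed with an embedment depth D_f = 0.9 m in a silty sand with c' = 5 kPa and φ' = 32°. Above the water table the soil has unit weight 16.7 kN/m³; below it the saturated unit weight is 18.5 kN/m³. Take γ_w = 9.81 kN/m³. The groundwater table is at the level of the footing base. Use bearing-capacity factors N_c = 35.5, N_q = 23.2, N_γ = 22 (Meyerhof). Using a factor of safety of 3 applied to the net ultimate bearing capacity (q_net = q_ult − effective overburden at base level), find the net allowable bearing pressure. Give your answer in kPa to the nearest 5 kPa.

q_all(net) ≈ 290 kPa

Effective surcharge at the founding depth q = γ·D_f = 16.7 × 0.9 = 15.03 kPa.
The water table coincides with the base, so in the self-weight term γ → γ' = 8.69 kN/m³.
q_ult = c·N_c + q·N_q + 0.5·γ·B·N_γ
     = 5 × 35.5 + 15.03 × 23.2 + 0.5 × 8.69 × 3.8 × 22
     = 177.5 + 348.7 + 363.24 = 889.44 kPa.
Net ultimate: q_net = 889.44 − 15.03 = 874.41 kPa.
q_all(net) = 874.41 / 3 = 291.47 kPa.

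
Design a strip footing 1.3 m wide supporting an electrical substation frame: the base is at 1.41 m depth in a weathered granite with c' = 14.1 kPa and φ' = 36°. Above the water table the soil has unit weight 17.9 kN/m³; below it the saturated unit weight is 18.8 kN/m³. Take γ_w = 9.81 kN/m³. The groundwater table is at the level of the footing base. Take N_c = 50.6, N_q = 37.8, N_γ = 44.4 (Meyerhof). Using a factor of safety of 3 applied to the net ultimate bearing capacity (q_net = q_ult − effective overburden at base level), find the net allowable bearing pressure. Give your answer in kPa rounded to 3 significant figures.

q_all(net) ≈ 634 kPa

Overburden at base level: q = 17.9 × 1.41 = 25.239 kPa.
Below the base the soil is submerged, so the ½γBN_γ term uses γ' = 18.8 − 9.81 = 8.99 kN/m³.
Cohesion term c·N_c = 14.1 × 50.6 = 713.46 kPa; surcharge term q·N_q = 25.239 × 37.8 = 954.03 kPa; self-weight term 0.5·γ·B·N_γ = 0.5 × 8.99 × 1.3 × 44.4 = 259.45 kPa.
q_ult = 713.46 + 954.03 + 259.45 = 1926.9 kPa.
Net ultimate: q_net = 1926.9 − 25.239 = 1901.7 kPa.
q_all(net) = 1901.7 / 3 = 633.9 kPa.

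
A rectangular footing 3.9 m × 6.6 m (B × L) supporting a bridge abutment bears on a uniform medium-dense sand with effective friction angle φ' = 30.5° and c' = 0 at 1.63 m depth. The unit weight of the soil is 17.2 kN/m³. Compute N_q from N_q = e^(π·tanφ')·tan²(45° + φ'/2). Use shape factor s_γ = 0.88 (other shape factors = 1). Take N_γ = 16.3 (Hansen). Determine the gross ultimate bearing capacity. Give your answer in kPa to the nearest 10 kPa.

q_ult ≈ 1030 kPa

tan30.5° = 0.589, so N_q = e^(π×0.589)·tan²(60.25°) = 6.363 × 3.061 = 19.48.
q = γ·D_f = 17.2 × 1.63 = 28.036 kPa.
q·N_q = 28.036 × 19.479 = 546.12 kPa
0.5·γ·B·N_γ·s_γ = 0.5 × 17.2 × 3.9 × 16.3 × 0.88 = 481.1 kPa
q_ult = 546.12 + 481.1 = 1027.2 kPa.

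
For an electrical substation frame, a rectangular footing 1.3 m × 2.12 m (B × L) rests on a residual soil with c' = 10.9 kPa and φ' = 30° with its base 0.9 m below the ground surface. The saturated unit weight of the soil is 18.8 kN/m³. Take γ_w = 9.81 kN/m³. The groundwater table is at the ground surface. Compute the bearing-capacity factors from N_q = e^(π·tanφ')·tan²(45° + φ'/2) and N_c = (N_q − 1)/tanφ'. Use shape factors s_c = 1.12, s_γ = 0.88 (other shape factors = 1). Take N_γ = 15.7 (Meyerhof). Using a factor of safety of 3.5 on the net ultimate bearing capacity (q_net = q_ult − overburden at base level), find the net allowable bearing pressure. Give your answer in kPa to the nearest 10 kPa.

q_all(net) ≈ 170 kPa

N_q = e^(π·tan30°)·tan²(60°) = 18.4; N_c = (N_q − 1)/tanφ' = 30.14.
γ' = 18.8 − 9.81 = 8.99 kN/m³ (submerged throughout). q = 8.99 × 0.9 = 8.091 kPa; the same γ' applies in the ½γBN_γ term.
c·N_c·s_c = 10.9 × 30.14 × 1.12 = 367.94 kPa
q·N_q = 8.091 × 18.401 = 148.88 kPa
0.5·γ·B·N_γ·s_γ = 0.5 × 8.99 × 1.3 × 15.7 × 0.88 = 80.734 kPa
q_ult = 367.94 + 148.88 + 80.734 = 597.56 kPa.
q_net = 597.56 − 8.091 = 589.47 kPa.
q_all(net) = 589.47 / 3.5 = 168.42 kPa.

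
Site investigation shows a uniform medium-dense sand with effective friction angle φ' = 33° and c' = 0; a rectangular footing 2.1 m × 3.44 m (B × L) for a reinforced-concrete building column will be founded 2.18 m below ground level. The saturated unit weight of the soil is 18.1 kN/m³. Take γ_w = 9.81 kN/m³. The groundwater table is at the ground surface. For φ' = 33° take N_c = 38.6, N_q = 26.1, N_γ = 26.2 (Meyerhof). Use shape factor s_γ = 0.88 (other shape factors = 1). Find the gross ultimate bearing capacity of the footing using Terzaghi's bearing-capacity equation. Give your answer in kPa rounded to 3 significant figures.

Water table at ground surface, so effective unit weight γ' = 18.1 − 9.81 = 8.29 kN/m³ is used throughout; overburden q = 8.29 × 2.18 = 18.072 kPa; the same γ' applies in the ½γBN_γ term.
Surcharge term q·N_q = 18.072 × 26.1 = 471.68 kPa; self-weight term 0.5·γ·B·N_γ·s_γ = 0.5 × 8.29 × 2.1 × 26.2 × 0.88 = 200.69 kPa.
q_ult = 471.68 + 200.69 = 672.38 kPa.

q_ult ≈ 672 kPa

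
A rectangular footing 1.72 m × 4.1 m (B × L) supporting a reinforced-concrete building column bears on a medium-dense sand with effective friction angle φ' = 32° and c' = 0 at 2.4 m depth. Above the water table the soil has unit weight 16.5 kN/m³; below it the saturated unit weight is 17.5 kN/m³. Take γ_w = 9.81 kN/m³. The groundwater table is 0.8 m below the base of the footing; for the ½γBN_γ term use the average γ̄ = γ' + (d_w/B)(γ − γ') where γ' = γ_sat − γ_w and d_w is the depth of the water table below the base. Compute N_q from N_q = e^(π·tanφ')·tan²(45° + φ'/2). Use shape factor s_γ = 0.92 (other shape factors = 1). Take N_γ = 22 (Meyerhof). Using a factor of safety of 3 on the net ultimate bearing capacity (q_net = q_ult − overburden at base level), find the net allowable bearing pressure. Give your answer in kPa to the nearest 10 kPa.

q_all(net) ≈ 360 kPa

N_q = e^(π·tan32°)·tan²(61°) = 23.18.
Effective surcharge at the founding depth q = γ·D_f = 16.5 × 2.4 = 39.6 kPa.
With d_w = 0.8 m < B, γ̄ = 7.69 + (0.8/1.72) × (16.5 − 7.69) = 11.788 kN/m³.
q_ult = q·N_q + 0.5·γ·B·N_γ·s_γ
     = 39.6 × 23.177 + 0.5 × 11.788 × 1.72 × 22 × 0.92
     = 917.8 + 205.18 = 1123 kPa.
q_net = 1123 − 39.6 = 1083.4 kPa.
q_all(net) = 1083.4 / 3 = 361.13 kPa.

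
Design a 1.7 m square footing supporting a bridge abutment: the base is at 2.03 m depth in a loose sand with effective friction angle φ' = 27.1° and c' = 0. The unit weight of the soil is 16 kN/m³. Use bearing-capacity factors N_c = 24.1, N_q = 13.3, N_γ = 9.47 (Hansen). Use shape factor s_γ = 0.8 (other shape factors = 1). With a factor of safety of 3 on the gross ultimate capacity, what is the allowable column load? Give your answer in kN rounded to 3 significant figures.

P_all ≈ 515 kN

Effective surcharge at the founding depth q = γ·D_f = 16 × 2.03 = 32.48 kPa.
q_ult = q·N_q + 0.5·γ·B·N_γ·s_γ
     = 32.48 × 13.3 + 0.5 × 16 × 1.7 × 9.47 × 0.8
     = 431.98 + 103.03 = 535.02 kPa.
Gross allowable pressure q_all = 535.02 / 3 = 178.34 kPa.
Footing area = 2.89 m², so allowable column load = 178.34 × 2.89 = 515.4 kN.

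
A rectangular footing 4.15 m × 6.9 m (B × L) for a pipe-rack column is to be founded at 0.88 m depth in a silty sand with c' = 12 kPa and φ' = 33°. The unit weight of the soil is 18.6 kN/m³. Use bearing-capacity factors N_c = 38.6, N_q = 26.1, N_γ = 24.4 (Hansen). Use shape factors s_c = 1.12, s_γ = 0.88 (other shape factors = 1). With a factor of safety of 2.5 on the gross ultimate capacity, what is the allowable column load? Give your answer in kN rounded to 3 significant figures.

P_all ≈ 20300 kN

Effective surcharge at the founding depth q = γ·D_f = 18.6 × 0.88 = 16.368 kPa.
q_ult = c·N_c·s_c + q·N_q + 0.5·γ·B·N_γ·s_γ
     = 12 × 38.6 × 1.12 + 16.368 × 26.1 + 0.5 × 18.6 × 4.15 × 24.4 × 0.88
     = 518.78 + 427.2 + 828.71 = 1774.7 kPa.
Gross allowable pressure q_all = 1774.7 / 2.5 = 709.88 kPa.
Footing area = 28.635 m², so allowable column load = 709.88 × 28.635 = 20327 kN.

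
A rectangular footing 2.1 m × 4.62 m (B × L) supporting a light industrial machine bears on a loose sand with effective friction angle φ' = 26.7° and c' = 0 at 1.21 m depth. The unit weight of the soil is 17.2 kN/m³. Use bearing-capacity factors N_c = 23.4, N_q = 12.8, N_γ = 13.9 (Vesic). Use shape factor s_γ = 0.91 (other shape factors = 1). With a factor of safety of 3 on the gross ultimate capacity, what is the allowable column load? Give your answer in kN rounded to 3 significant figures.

Overburden at base level: q = 17.2 × 1.21 = 20.812 kPa.
Surcharge term q·N_q = 20.812 × 12.8 = 266.39 kPa; self-weight term 0.5·γ·B·N_γ·s_γ = 0.5 × 17.2 × 2.1 × 13.9 × 0.91 = 228.44 kPa.
q_ult = 266.39 + 228.44 = 494.83 kPa.
Gross allowable pressure q_all = 494.83 / 3 = 164.94 kPa.
Footing area = 9.702 m², so allowable column load = 164.94 × 9.702 = 1600.3 kN.

P_all ≈ 1600 kN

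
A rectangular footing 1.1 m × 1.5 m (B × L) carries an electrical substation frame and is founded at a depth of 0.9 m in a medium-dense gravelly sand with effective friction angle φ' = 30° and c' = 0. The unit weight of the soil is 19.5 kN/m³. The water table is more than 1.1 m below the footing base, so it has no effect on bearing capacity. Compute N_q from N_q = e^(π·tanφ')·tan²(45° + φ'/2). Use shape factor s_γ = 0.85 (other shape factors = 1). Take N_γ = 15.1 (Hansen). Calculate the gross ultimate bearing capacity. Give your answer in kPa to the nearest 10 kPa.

tan30° = 0.5774, so N_q = e^(π×0.5774)·tan²(60°) = 6.134 × 3.0 = 18.4.
Overburden at base level: q = 19.5 × 0.9 = 17.55 kPa.
Surcharge term q·N_q = 17.55 × 18.401 = 322.94 kPa; self-weight term 0.5·γ·B·N_γ·s_γ = 0.5 × 19.5 × 1.1 × 15.1 × 0.85 = 137.66 kPa.
q_ult = 322.94 + 137.66 = 460.6 kPa.

q_ult ≈ 460 kPa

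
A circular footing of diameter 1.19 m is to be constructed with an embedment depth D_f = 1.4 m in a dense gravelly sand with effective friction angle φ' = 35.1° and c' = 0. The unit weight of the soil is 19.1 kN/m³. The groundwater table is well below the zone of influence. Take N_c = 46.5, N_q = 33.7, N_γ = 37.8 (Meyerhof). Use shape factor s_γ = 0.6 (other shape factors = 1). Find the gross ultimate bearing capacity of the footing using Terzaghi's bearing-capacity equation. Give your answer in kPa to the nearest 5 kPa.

Overburden at base level: q = 19.1 × 1.4 = 26.74 kPa.
Surcharge term q·N_q = 26.74 × 33.7 = 901.14 kPa; self-weight term 0.5·γ·B·N_γ·s_γ = 0.5 × 19.1 × 1.19 × 37.8 × 0.6 = 257.75 kPa.
q_ult = 901.14 + 257.75 = 1158.9 kPa.

q_ult ≈ 1160 kPa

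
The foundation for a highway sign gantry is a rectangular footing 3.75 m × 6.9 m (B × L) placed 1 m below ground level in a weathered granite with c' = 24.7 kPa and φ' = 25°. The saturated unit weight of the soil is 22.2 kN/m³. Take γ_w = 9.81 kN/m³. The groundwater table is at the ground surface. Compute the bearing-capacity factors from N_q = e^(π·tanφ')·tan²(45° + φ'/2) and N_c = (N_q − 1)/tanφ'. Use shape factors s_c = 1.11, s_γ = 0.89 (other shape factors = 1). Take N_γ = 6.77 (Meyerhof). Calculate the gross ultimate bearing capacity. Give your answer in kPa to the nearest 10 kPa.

q_ult ≈ 840 kPa

tan25° = 0.4663, so N_q = e^(π×0.4663)·tan²(57.5°) = 4.327 × 2.464 = 10.66.
N_c = (10.66 − 1)/tan25° = 20.72.
Water table at ground surface, so effective unit weight γ' = 22.2 − 9.81 = 12.39 kN/m³ is used throughout; overburden q = 12.39 × 1 = 12.39 kPa; the same γ' applies in the ½γBN_γ term.
Cohesion term c·N_c·s_c = 24.7 × 20.721 × 1.11 = 568.09 kPa; surcharge term q·N_q = 12.39 × 10.662 = 132.1 kPa; self-weight term 0.5·γ·B·N_γ·s_γ = 0.5 × 12.39 × 3.75 × 6.77 × 0.89 = 139.98 kPa.
q_ult = 568.09 + 132.1 + 139.98 = 840.17 kPa.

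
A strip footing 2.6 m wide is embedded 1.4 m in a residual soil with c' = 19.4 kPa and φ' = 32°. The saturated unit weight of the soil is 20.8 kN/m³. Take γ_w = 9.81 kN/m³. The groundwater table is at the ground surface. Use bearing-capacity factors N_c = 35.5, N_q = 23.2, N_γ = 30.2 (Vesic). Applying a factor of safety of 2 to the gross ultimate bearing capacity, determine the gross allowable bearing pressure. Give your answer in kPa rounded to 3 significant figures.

q_all ≈ 739 kPa

Water table at ground surface, so effective unit weight γ' = 20.8 − 9.81 = 10.99 kN/m³ is used throughout; overburden q = 10.99 × 1.4 = 15.386 kPa; the same γ' applies in the ½γBN_γ term.
Cohesion term c·N_c = 19.4 × 35.5 = 688.7 kPa; surcharge term q·N_q = 15.386 × 23.2 = 356.96 kPa; self-weight term 0.5·γ·B·N_γ = 0.5 × 10.99 × 2.6 × 30.2 = 431.47 kPa.
q_ult = 688.7 + 356.96 + 431.47 = 1477.1 kPa.
q_all = q_ult / FS = 1477.1 / 2 = 738.56 kPa.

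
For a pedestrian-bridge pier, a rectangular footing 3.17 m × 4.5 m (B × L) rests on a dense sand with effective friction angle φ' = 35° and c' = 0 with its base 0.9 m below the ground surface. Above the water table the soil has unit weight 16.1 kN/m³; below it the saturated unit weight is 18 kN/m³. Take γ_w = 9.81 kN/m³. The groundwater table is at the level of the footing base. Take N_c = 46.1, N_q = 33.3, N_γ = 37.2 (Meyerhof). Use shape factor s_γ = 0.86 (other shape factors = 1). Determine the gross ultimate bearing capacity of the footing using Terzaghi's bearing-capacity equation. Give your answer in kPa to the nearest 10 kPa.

Effective surcharge at the founding depth q = γ·D_f = 16.1 × 0.9 = 14.49 kPa.
The water table coincides with the base, so in the self-weight term γ → γ' = 8.19 kN/m³.
q_ult = q·N_q + 0.5·γ·B·N_γ·s_γ
     = 14.49 × 33.3 + 0.5 × 8.19 × 3.17 × 37.2 × 0.86
     = 482.52 + 415.29 = 897.81 kPa.

q_ult ≈ 900 kPa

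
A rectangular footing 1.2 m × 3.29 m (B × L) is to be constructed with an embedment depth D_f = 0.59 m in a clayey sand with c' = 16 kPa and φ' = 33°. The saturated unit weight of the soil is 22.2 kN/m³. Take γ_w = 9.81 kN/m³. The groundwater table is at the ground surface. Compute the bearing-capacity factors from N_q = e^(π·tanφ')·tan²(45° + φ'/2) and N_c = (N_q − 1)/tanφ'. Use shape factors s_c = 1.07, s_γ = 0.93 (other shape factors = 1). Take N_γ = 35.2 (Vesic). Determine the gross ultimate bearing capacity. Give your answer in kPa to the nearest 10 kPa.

q_ult ≈ 1100 kPa

tan33° = 0.6494, so N_q = e^(π×0.6494)·tan²(61.5°) = 7.692 × 3.392 = 26.09.
N_c = (26.09 − 1)/tan33° = 38.64.
γ' = 22.2 − 9.81 = 12.39 kN/m³ (submerged throughout). q = 12.39 × 0.59 = 7.3101 kPa; the same γ' applies in the ½γBN_γ term.
c·N_c·s_c = 16 × 38.638 × 1.07 = 661.49 kPa
q·N_q = 7.3101 × 26.092 = 190.74 kPa
0.5·γ·B·N_γ·s_γ = 0.5 × 12.39 × 1.2 × 35.2 × 0.93 = 243.36 kPa
q_ult = 661.49 + 190.74 + 243.36 = 1095.6 kPa.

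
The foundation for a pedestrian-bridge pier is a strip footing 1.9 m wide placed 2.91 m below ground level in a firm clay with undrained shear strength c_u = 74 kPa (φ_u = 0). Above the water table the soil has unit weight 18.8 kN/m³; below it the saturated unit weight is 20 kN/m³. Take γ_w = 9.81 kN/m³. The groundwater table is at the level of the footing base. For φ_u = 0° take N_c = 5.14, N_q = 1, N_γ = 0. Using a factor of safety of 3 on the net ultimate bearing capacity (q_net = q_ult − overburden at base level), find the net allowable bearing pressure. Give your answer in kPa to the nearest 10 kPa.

q_all(net) ≈ 130 kPa

q = γ·D_f = 18.8 × 2.91 = 54.708 kPa.
c·N_c = 74 × 5.14 = 380.36 kPa
q·N_q = 54.708 × 1 = 54.708 kPa
q_ult = 380.36 + 54.708 = 435.07 kPa.
q_net = 435.07 − 54.708 = 380.36 kPa.
q_all(net) = 380.36 / 3 = 126.79 kPa.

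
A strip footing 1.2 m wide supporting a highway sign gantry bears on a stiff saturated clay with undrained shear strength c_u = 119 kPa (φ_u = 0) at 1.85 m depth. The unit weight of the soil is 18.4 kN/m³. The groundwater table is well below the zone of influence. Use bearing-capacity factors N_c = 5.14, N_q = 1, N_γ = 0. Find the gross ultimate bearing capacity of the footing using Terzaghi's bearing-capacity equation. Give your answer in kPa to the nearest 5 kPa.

q = γ·D_f = 18.4 × 1.85 = 34.04 kPa.
c·N_c = 119 × 5.14 = 611.66 kPa
q·N_q = 34.04 × 1 = 34.04 kPa
q_ult = 611.66 + 34.04 = 645.7 kPa.

q_ult ≈ 645 kPa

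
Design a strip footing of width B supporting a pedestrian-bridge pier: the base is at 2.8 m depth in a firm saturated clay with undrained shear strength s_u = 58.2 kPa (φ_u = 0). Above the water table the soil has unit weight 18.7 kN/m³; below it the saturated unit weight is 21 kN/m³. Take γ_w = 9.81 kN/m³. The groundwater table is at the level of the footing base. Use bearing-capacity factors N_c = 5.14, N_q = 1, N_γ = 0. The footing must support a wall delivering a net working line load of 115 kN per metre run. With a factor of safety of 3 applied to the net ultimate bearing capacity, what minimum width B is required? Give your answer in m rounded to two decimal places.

B = 1.15 m

q = γ·D_f = 18.7 × 2.8 = 52.36 kPa.
c·N_c = 58.2 × 5.14 = 299.15 kPa
q·N_q = 52.36 × 1 = 52.36 kPa
q_ult = 299.15 + 52.36 = 351.51 kPa.
For φ = 0 the ½γBN_γ term vanishes, so q_ult is independent of B. q_net = 351.51 − 52.36 = 299.15 kPa; q_all(net) = 299.15/3 = 99.716 kPa.
Required width B = w / q_all(net) = 115 / 99.716 = 1.153 m.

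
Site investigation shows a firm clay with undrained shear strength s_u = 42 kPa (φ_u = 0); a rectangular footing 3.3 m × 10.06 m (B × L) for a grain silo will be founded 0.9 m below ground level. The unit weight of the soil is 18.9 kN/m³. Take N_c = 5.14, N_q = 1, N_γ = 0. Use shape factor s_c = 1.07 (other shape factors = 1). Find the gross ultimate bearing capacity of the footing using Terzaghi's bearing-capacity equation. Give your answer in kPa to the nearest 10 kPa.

q_ult ≈ 250 kPa

q = γ·D_f = 18.9 × 0.9 = 17.01 kPa.
c·N_c·s_c = 42 × 5.14 × 1.07 = 230.99 kPa
q·N_q = 17.01 × 1 = 17.01 kPa
q_ult = 230.99 + 17.01 = 248 kPa.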